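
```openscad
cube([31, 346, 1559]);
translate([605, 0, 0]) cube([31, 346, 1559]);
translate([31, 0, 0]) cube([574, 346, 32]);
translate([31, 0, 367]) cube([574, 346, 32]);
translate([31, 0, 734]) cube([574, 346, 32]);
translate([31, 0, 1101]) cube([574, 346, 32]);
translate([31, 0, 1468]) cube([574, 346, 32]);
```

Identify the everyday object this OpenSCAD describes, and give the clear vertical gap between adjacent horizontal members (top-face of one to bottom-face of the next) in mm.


A bookshelf. The clear shelf gap is 335 mm.

Two tall side panels with 5 horizontal boards between them — a bookshelf. The first two shelf undersides are at z = 0 and z = 367; with shelf thickness 32, the clear gap is 367 − 0 − 32 = 335 mm.


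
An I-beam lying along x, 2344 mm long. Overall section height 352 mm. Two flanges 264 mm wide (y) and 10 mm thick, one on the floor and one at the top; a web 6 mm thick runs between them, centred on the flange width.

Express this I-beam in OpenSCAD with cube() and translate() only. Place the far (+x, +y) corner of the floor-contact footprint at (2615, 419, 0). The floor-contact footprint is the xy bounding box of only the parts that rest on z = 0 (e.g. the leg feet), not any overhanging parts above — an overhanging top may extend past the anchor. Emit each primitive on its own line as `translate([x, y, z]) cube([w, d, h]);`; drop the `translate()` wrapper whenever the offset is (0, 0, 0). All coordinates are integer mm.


translate([271, 155, 0]) cube([2344, 264, 10]);
translate([271, 284, 10]) cube([2344, 6, 332]);
translate([271, 155, 342]) cube([2344, 264, 10]);


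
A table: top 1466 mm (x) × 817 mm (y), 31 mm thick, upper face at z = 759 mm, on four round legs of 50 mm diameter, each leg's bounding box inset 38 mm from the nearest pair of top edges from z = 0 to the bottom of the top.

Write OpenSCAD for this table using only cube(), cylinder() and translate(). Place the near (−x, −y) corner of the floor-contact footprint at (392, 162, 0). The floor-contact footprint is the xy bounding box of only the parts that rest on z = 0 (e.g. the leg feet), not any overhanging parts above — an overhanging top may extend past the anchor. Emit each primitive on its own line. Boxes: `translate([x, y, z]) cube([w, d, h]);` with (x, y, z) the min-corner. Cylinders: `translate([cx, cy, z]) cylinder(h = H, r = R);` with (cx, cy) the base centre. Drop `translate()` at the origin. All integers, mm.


translate([354, 124, 728]) cube([1466, 817, 31]);
translate([417, 187, 0]) cylinder(h = 728, r = 25);
translate([1757, 187, 0]) cylinder(h = 728, r = 25);
translate([417, 878, 0]) cylinder(h = 728, r = 25);
translate([1757, 878, 0]) cylinder(h = 728, r = 25);


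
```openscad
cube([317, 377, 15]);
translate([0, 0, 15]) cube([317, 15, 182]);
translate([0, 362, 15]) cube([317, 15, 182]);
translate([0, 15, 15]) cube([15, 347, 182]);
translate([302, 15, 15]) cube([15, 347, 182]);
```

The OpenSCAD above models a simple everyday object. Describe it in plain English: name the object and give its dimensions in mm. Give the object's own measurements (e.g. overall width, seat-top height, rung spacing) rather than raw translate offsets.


An open-topped rectangular box: outside dimensions 317×377×197 mm, with a uniform wall and base thickness of 15 mm. The base is a full 317×377 slab on the floor; four walls sit on top of the base. The front and back walls (the −y and +y sides) span the full width; the two side walls fit between them.


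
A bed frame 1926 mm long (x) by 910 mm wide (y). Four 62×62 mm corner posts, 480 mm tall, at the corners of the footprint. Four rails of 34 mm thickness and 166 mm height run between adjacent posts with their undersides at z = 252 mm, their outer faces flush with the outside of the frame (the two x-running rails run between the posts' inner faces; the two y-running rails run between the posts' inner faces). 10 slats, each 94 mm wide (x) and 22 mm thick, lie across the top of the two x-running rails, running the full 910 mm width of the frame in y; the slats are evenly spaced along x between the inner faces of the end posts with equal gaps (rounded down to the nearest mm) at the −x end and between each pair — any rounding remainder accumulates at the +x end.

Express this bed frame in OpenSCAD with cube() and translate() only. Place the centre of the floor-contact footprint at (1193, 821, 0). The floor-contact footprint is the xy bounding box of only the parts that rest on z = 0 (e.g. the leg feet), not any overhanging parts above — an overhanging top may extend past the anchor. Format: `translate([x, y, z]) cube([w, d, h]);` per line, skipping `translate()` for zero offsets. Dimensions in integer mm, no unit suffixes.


// slat z = rail_z + rail_h = 252 + 166 = 418
// slat gap = ⌊(1802 − 10·94) / 11⌋ = 78
translate([230, 366, 0]) cube([62, 62, 480]);
translate([230, 1214, 0]) cube([62, 62, 480]);
translate([2094, 366, 0]) cube([62, 62, 480]);
translate([2094, 1214, 0]) cube([62, 62, 480]);
translate([292, 366, 252]) cube([1802, 34, 166]);
translate([292, 1242, 252]) cube([1802, 34, 166]);
translate([230, 428, 252]) cube([34, 786, 166]);
translate([2122, 428, 252]) cube([34, 786, 166]);
translate([370, 366, 418]) cube([94, 910, 22]);
translate([542, 366, 418]) cube([94, 910, 22]);
translate([714, 366, 418]) cube([94, 910, 22]);
translate([886, 366, 418]) cube([94, 910, 22]);
translate([1058, 366, 418]) cube([94, 910, 22]);
translate([1230, 366, 418]) cube([94, 910, 22]);
translate([1402, 366, 418]) cube([94, 910, 22]);
translate([1574, 366, 418]) cube([94, 910, 22]);
translate([1746, 366, 418]) cube([94, 910, 22]);
translate([1918, 366, 418]) cube([94, 910, 22]);


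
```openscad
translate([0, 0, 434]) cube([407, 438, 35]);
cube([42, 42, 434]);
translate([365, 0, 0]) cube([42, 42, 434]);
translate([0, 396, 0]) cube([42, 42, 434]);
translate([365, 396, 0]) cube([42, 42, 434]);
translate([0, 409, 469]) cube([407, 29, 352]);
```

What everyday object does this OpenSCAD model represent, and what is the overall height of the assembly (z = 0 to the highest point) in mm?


A chair. The overall height is 821 mm.

A slab on four corner posts with a tall panel at the back — a chair. The seat slab sits at z = 434 with thickness 35, and the 352 mm backrest starts at the seat top, so the overall height is 434 + 35 + 352 = 821 mm.


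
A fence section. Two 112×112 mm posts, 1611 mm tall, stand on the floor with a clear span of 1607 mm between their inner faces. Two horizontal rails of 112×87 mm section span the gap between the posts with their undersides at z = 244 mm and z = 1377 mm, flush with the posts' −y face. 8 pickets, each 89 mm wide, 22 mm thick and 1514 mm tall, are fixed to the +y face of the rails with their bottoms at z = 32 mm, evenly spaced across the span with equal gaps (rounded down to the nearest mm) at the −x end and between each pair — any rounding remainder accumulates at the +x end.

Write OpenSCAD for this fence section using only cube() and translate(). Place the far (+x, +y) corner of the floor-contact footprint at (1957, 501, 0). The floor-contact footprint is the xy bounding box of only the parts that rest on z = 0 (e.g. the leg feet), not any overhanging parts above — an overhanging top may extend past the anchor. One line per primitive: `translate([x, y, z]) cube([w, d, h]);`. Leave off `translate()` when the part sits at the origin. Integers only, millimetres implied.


translate([126, 389, 0]) cube([112, 112, 1611]);
translate([1845, 389, 0]) cube([112, 112, 1611]);
translate([238, 389, 244]) cube([1607, 112, 87]);
translate([238, 389, 1377]) cube([1607, 112, 87]);
translate([337, 501, 32]) cube([89, 22, 1514]);
translate([525, 501, 32]) cube([89, 22, 1514]);
translate([713, 501, 32]) cube([89, 22, 1514]);
translate([901, 501, 32]) cube([89, 22, 1514]);
translate([1089, 501, 32]) cube([89, 22, 1514]);
translate([1277, 501, 32]) cube([89, 22, 1514]);
translate([1465, 501, 32]) cube([89, 22, 1514]);
translate([1653, 501, 32]) cube([89, 22, 1514]);


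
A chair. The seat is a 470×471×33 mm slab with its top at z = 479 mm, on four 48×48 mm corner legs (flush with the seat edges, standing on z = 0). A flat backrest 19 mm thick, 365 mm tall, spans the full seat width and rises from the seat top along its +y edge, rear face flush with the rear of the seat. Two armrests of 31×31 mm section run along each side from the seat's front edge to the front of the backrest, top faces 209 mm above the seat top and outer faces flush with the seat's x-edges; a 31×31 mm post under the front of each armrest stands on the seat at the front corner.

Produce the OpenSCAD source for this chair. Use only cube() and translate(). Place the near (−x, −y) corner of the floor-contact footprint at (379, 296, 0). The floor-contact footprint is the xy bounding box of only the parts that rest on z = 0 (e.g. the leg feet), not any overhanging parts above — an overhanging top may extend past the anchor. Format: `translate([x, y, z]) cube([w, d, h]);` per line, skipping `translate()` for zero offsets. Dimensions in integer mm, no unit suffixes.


translate([379, 296, 446]) cube([470, 471, 33]);
translate([379, 296, 0]) cube([48, 48, 446]);
translate([801, 296, 0]) cube([48, 48, 446]);
translate([379, 719, 0]) cube([48, 48, 446]);
translate([801, 719, 0]) cube([48, 48, 446]);
translate([379, 748, 479]) cube([470, 19, 365]);
translate([379, 296, 657]) cube([31, 452, 31]);
translate([818, 296, 657]) cube([31, 452, 31]);
translate([379, 296, 479]) cube([31, 31, 178]);
translate([818, 296, 479]) cube([31, 31, 178]);


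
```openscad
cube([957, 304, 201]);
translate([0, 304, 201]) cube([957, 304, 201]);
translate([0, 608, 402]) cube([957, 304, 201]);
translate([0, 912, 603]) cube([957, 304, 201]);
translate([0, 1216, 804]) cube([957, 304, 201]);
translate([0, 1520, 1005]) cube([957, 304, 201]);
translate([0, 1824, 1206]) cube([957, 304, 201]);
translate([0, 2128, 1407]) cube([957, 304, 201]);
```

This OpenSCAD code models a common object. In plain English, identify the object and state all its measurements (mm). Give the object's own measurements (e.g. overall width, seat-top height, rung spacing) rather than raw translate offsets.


A straight staircase of 8 solid steps. Each step is 957 mm wide (x), 304 mm deep (y, the going) and 201 mm tall (the rise). The first step rests on the floor; each subsequent step sits one going further in +y and one rise higher in +z, directly behind and above the previous step with no overlap.


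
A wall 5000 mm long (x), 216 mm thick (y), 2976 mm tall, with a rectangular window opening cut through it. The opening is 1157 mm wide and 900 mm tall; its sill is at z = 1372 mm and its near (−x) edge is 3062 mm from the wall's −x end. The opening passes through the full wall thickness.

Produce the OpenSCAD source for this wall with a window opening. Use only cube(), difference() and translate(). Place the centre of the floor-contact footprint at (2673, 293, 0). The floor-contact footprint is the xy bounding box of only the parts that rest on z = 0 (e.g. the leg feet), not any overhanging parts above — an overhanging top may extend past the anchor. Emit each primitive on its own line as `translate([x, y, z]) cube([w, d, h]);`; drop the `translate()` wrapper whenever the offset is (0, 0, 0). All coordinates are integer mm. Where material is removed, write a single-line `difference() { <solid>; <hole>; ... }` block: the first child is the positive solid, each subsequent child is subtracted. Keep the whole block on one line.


difference() { translate([173, 185, 0]) cube([5000, 216, 2976]); translate([3235, 185, 1372]) cube([1157, 216, 900]); }


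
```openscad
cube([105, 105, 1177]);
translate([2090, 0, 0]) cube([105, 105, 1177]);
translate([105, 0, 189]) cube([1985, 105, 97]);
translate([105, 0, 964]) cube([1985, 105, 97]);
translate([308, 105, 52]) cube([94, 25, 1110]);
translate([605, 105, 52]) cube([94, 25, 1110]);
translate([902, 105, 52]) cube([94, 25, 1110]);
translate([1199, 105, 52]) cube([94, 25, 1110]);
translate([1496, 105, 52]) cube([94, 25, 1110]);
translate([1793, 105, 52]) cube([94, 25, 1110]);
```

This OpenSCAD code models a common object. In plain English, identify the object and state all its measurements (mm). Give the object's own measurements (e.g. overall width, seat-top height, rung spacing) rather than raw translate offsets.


A fence section. Two 105×105 mm posts, 1177 mm tall, stand on the floor with a clear span of 1985 mm between their inner faces. Two horizontal rails of 105×97 mm section span the gap between the posts with their undersides at z = 189 mm and z = 964 mm, flush with the posts' −y face. 6 pickets, each 94 mm wide, 25 mm thick and 1110 mm tall, are fixed to the +y face of the rails with their bottoms at z = 52 mm, spaced across the span with a 203 mm gap after the −x post and between neighbouring pickets and before the +x post.


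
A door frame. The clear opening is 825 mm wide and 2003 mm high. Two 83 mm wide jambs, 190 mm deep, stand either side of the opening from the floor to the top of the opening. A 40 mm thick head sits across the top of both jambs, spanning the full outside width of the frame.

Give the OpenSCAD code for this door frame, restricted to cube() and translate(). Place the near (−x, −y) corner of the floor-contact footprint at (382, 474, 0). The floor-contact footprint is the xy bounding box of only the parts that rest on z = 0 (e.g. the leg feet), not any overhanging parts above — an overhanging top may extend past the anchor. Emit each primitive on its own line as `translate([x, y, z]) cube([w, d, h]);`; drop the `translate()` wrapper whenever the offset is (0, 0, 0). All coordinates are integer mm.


translate([382, 474, 0]) cube([83, 190, 2003]);
translate([1290, 474, 0]) cube([83, 190, 2003]);
translate([382, 474, 2003]) cube([991, 190, 40]);


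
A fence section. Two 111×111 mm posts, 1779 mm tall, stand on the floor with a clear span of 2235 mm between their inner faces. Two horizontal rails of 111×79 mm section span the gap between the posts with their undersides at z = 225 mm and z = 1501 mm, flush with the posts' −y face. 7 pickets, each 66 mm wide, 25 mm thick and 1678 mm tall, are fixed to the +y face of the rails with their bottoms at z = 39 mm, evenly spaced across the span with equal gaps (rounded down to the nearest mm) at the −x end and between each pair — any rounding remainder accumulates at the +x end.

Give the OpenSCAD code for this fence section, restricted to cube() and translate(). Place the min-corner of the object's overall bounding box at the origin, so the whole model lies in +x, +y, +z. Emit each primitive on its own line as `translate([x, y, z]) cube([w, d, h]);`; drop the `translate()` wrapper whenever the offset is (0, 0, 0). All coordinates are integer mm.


cube([111, 111, 1779]);
translate([2346, 0, 0]) cube([111, 111, 1779]);
translate([111, 0, 225]) cube([2235, 111, 79]);
translate([111, 0, 1501]) cube([2235, 111, 79]);
translate([332, 111, 39]) cube([66, 25, 1678]);
translate([619, 111, 39]) cube([66, 25, 1678]);
translate([906, 111, 39]) cube([66, 25, 1678]);
translate([1193, 111, 39]) cube([66, 25, 1678]);
translate([1480, 111, 39]) cube([66, 25, 1678]);
translate([1767, 111, 39]) cube([66, 25, 1678]);
translate([2054, 111, 39]) cube([66, 25, 1678]);


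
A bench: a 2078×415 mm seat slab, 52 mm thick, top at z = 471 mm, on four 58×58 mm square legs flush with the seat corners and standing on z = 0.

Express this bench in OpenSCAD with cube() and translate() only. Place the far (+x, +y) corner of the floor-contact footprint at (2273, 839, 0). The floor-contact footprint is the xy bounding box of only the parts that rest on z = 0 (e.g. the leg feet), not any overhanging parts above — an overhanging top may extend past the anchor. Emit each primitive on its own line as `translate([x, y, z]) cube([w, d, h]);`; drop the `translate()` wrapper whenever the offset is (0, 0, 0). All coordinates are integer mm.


// leg_h = 471 − 52 = 419
translate([195, 424, 419]) cube([2078, 415, 52]);
translate([195, 424, 0]) cube([58, 58, 419]);
translate([195, 781, 0]) cube([58, 58, 419]);
translate([2215, 424, 0]) cube([58, 58, 419]);
translate([2215, 781, 0]) cube([58, 58, 419]);


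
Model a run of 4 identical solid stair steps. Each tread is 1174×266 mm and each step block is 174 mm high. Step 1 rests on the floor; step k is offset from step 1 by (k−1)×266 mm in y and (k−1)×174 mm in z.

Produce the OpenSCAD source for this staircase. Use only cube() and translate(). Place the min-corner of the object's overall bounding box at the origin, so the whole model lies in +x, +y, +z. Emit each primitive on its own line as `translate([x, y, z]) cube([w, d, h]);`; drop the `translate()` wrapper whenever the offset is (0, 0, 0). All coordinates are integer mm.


cube([1174, 266, 174]);
translate([0, 266, 174]) cube([1174, 266, 174]);
translate([0, 532, 348]) cube([1174, 266, 174]);
translate([0, 798, 522]) cube([1174, 266, 174]);


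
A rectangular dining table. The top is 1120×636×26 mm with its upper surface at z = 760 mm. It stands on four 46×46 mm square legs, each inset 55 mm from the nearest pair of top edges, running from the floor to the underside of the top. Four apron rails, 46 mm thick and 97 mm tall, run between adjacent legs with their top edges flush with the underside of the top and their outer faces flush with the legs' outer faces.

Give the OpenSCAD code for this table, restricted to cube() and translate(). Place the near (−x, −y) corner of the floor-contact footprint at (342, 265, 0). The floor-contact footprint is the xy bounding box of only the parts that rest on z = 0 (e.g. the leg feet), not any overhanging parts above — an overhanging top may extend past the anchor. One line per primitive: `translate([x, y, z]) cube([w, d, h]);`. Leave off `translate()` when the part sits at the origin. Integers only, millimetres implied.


translate([287, 210, 734]) cube([1120, 636, 26]);
translate([342, 265, 0]) cube([46, 46, 734]);
translate([1306, 265, 0]) cube([46, 46, 734]);
translate([342, 745, 0]) cube([46, 46, 734]);
translate([1306, 745, 0]) cube([46, 46, 734]);
translate([388, 265, 637]) cube([918, 46, 97]);
translate([388, 745, 637]) cube([918, 46, 97]);
translate([342, 311, 637]) cube([46, 434, 97]);
translate([1306, 311, 637]) cube([46, 434, 97]);


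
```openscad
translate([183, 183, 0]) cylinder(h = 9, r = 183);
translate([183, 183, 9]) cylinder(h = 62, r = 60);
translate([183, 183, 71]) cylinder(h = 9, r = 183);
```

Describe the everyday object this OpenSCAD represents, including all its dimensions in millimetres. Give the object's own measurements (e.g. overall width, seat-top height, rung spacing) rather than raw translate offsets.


A spool: two coaxial disc flanges of radius 183 mm and thickness 9 mm, joined by a core cylinder of radius 60 mm and height 62 mm. The lower flange rests on z = 0 and the three cylinders share a vertical axis.


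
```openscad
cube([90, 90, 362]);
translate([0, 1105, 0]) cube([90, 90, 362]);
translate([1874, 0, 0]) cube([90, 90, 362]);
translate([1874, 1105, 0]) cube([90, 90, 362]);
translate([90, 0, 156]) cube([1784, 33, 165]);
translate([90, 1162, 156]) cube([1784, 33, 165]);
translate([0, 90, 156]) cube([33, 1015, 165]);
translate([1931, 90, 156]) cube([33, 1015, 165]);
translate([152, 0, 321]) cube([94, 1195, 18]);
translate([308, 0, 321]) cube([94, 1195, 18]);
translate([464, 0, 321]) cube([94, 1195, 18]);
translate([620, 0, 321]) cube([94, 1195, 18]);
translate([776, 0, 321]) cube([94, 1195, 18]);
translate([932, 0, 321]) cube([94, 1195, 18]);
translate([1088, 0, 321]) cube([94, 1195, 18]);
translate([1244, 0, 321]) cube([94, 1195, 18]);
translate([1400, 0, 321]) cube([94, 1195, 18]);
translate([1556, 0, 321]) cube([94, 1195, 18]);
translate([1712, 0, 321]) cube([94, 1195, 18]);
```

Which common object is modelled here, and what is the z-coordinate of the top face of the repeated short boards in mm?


A bed frame. The slat-top height is 339 mm.

Four posts, four rails, and a row of slats — a bed frame. Slats sit on the rails at z = 156 + 165 = 321; with slat thickness 18, the top is 339 mm.


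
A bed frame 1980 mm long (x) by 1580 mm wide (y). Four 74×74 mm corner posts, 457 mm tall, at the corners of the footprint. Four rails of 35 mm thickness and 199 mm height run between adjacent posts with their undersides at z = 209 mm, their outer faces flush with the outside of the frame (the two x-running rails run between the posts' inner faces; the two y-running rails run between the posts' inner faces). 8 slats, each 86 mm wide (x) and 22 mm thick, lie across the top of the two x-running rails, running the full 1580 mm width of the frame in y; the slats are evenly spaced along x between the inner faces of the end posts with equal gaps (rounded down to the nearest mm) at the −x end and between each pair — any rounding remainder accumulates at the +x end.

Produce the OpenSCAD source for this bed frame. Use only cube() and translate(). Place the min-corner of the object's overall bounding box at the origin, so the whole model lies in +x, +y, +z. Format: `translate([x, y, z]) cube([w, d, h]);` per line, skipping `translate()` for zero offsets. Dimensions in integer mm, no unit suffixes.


cube([74, 74, 457]);
translate([0, 1506, 0]) cube([74, 74, 457]);
translate([1906, 0, 0]) cube([74, 74, 457]);
translate([1906, 1506, 0]) cube([74, 74, 457]);
translate([74, 0, 209]) cube([1832, 35, 199]);
translate([74, 1545, 209]) cube([1832, 35, 199]);
translate([0, 74, 209]) cube([35, 1432, 199]);
translate([1945, 74, 209]) cube([35, 1432, 199]);
translate([201, 0, 408]) cube([86, 1580, 22]);
translate([414, 0, 408]) cube([86, 1580, 22]);
translate([627, 0, 408]) cube([86, 1580, 22]);
translate([840, 0, 408]) cube([86, 1580, 22]);
translate([1053, 0, 408]) cube([86, 1580, 22]);
translate([1266, 0, 408]) cube([86, 1580, 22]);
translate([1479, 0, 408]) cube([86, 1580, 22]);
translate([1692, 0, 408]) cube([86, 1580, 22]);


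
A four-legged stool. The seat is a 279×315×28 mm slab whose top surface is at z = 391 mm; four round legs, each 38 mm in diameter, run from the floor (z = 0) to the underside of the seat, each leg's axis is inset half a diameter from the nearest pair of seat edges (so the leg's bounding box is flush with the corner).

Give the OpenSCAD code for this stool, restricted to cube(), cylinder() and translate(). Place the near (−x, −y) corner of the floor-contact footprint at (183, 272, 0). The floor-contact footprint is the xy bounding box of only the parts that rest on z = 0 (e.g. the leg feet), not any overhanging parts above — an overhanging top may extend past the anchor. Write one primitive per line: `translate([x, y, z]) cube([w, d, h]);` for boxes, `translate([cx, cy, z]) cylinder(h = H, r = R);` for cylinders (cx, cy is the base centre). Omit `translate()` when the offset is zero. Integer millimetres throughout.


// leg_h = 391 - 28 = 363
translate([183, 272, 363]) cube([279, 315, 28]);
translate([202, 291, 0]) cylinder(h = 363, r = 19);
translate([443, 291, 0]) cylinder(h = 363, r = 19);
translate([202, 568, 0]) cylinder(h = 363, r = 19);
translate([443, 568, 0]) cylinder(h = 363, r = 19);


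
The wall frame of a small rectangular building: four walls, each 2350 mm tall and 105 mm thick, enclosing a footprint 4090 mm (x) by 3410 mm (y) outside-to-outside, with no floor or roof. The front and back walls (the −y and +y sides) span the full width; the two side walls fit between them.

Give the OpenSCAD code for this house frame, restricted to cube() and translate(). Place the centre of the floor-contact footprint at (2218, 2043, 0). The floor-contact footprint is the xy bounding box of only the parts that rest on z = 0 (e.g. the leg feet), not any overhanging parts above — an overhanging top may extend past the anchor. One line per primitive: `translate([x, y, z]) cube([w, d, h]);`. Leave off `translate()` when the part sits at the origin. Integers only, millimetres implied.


translate([173, 338, 0]) cube([4090, 105, 2350]);
translate([173, 3643, 0]) cube([4090, 105, 2350]);
translate([173, 443, 0]) cube([105, 3200, 2350]);
translate([4158, 443, 0]) cube([105, 3200, 2350]);


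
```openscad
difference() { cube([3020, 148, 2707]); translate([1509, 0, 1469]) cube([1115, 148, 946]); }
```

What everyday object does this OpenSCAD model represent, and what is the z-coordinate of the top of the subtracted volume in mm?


A wall with a window opening. The window head height is 2415 mm.

A wall with a rectangular opening subtracted — a window. Sill at z = 1469, opening 946 mm tall, so the head is at 1469 + 946 = 2415 mm.


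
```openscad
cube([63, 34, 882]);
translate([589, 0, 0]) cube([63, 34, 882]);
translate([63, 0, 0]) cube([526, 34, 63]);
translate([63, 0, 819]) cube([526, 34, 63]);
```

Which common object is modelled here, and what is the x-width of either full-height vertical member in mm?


A picture frame. The border width is 63 mm.

Four thin pieces enclosing a rectangular opening — a picture frame. The two full-height stiles are 882 mm tall; the top rail sits at z = 819 and is 63 mm tall, so the border above the opening is 882 − 819 = 63 mm, matching the stile x-width.


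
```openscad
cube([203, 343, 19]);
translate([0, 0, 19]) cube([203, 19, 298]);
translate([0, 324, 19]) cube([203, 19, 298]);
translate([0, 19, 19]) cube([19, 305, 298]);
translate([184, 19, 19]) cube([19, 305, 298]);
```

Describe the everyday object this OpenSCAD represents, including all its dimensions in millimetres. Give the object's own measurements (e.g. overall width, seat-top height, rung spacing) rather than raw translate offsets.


An open-topped rectangular box: outside dimensions 203×343×317 mm, with a uniform wall and base thickness of 19 mm. The base is a full 203×343 slab on the floor; four walls sit on top of the base. The front and back walls (the −y and +y sides) span the full width; the two side walls fit between them.


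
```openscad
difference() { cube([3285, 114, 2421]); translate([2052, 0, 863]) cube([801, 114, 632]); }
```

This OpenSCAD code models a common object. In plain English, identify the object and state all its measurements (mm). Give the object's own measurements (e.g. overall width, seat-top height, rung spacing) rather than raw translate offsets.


A wall 3285 mm long (x), 114 mm thick (y), 2421 mm tall, with a rectangular window opening cut through it. The opening is 801 mm wide and 632 mm tall; its sill is at z = 863 mm and its near (−x) edge is 2052 mm from the wall's −x end. The opening passes through the full wall thickness.


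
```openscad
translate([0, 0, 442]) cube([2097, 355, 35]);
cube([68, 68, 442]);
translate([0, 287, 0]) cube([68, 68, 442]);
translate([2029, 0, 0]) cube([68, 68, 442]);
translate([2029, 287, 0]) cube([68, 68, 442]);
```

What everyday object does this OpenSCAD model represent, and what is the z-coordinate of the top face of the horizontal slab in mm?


A bench. The seat-top height is 477 mm.

A long slab on four corner posts — a bench. The slab sits at z = 442 with thickness 35, so the top is 442 + 35 = 477 mm.


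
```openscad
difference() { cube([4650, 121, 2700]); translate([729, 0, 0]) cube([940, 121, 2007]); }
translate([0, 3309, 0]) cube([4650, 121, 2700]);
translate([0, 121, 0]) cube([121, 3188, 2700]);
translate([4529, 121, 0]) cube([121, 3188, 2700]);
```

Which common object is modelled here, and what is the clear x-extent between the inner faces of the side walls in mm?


A single room. The interior width is 4408 mm.

Four walls enclosing a rectangle with a door in the front wall — a room. Outside width 4650 minus two 121 mm walls gives 4408 mm.


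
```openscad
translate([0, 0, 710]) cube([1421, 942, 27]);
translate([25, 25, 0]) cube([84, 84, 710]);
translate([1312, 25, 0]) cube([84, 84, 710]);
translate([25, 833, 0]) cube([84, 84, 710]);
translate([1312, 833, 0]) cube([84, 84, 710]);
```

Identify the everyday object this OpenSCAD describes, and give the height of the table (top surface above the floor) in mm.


A table. The table height is 737 mm.

A 1421×942×27 slab sits at z = 710 on four 84 mm square posts — a table. The top surface is at 710 + 27 = 737 mm.


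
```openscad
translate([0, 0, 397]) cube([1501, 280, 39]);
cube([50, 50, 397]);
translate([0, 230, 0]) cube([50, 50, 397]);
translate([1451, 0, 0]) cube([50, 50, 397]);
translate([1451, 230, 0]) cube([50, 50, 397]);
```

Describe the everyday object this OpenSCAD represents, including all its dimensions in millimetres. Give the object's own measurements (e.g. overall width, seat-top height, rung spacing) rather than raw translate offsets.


A bench: a 1501×280 mm seat slab, 39 mm thick, top at z = 436 mm, on four 50×50 mm square legs flush with the seat corners and standing on z = 0.


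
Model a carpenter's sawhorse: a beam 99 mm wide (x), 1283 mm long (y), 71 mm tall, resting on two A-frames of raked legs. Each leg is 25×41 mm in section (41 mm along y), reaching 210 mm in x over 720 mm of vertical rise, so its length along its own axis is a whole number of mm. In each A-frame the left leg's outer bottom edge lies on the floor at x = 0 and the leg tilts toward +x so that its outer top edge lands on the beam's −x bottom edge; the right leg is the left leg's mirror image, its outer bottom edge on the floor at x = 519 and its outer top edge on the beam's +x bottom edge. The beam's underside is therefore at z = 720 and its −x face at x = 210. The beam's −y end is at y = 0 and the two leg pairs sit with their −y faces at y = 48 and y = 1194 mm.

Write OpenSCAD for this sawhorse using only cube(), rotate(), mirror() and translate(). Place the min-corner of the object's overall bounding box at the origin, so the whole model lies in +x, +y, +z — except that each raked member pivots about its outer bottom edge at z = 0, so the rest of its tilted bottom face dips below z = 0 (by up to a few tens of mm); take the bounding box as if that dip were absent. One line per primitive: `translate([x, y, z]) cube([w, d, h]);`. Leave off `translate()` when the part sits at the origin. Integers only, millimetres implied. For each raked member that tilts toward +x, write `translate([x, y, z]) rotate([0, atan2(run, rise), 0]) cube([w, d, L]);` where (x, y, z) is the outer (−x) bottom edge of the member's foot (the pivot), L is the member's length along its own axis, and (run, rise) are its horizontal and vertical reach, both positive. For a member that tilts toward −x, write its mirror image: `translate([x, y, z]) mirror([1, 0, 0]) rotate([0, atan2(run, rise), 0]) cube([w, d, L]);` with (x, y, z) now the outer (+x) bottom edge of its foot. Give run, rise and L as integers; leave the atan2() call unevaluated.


translate([210, 0, 720]) cube([99, 1283, 71]);
translate([0, 48, 0]) rotate([0, atan2(210, 720), 0]) cube([25, 41, 750]);
translate([519, 48, 0]) mirror([1, 0, 0]) rotate([0, atan2(210, 720), 0]) cube([25, 41, 750]);
translate([0, 1194, 0]) rotate([0, atan2(210, 720), 0]) cube([25, 41, 750]);
translate([519, 1194, 0]) mirror([1, 0, 0]) rotate([0, atan2(210, 720), 0]) cube([25, 41, 750]);


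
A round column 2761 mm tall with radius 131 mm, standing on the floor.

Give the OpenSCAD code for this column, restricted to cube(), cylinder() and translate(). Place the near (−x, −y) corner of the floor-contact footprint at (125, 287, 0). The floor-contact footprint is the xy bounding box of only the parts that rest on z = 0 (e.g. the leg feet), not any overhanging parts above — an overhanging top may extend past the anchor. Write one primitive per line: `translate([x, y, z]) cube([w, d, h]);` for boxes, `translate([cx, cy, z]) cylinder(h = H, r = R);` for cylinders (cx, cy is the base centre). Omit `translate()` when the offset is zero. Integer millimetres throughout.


translate([256, 418, 0]) cylinder(h = 2761, r = 131);


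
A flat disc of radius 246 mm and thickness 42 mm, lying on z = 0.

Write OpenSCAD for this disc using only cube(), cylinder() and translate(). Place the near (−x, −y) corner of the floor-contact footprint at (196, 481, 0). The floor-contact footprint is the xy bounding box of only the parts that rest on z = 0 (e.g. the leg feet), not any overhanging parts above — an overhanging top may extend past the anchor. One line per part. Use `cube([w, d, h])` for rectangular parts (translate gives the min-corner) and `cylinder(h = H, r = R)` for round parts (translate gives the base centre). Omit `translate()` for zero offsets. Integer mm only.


translate([442, 727, 0]) cylinder(h = 42, r = 246);


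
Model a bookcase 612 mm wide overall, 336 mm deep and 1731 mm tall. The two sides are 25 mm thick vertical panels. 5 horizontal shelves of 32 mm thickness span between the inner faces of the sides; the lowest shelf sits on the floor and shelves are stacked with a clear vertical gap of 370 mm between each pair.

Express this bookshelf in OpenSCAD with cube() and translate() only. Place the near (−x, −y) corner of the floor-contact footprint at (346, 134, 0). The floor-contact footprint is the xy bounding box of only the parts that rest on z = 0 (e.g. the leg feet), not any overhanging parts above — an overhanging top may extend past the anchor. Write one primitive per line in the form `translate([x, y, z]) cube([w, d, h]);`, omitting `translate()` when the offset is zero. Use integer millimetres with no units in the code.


translate([346, 134, 0]) cube([25, 336, 1731]);
translate([933, 134, 0]) cube([25, 336, 1731]);
translate([371, 134, 0]) cube([562, 336, 32]);
translate([371, 134, 402]) cube([562, 336, 32]);
translate([371, 134, 804]) cube([562, 336, 32]);
translate([371, 134, 1206]) cube([562, 336, 32]);
translate([371, 134, 1608]) cube([562, 336, 32]);


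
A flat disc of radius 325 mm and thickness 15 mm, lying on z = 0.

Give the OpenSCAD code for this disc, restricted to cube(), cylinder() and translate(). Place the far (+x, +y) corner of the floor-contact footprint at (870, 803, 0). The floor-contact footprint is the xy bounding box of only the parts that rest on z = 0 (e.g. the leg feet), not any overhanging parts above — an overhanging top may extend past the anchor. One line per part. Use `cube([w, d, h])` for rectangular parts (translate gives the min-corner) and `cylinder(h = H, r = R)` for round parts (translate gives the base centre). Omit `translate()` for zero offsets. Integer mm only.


translate([545, 478, 0]) cylinder(h = 15, r = 325);


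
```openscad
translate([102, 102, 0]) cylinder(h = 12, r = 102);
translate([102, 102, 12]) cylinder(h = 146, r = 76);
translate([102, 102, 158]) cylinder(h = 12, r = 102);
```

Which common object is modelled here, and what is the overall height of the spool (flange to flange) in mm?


A spool. The overall height is 170 mm.

Three coaxial cylinders, large–small–large — a spool. Two 12 mm flanges and a 146 mm core give 12 + 146 + 12 = 170 mm.


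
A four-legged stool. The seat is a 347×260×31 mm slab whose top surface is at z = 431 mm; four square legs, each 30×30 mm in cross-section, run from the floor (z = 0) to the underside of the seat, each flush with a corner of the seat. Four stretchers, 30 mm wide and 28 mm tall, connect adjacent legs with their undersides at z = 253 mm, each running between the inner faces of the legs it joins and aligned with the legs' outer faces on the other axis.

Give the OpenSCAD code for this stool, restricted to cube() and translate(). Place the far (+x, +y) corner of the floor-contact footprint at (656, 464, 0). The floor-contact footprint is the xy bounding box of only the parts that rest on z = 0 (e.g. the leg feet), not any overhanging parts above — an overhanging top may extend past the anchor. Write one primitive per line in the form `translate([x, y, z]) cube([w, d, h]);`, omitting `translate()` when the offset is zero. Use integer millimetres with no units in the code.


translate([309, 204, 400]) cube([347, 260, 31]);
translate([309, 204, 0]) cube([30, 30, 400]);
translate([626, 204, 0]) cube([30, 30, 400]);
translate([309, 434, 0]) cube([30, 30, 400]);
translate([626, 434, 0]) cube([30, 30, 400]);
translate([339, 204, 253]) cube([287, 30, 28]);
translate([339, 434, 253]) cube([287, 30, 28]);
translate([309, 234, 253]) cube([30, 200, 28]);
translate([626, 234, 253]) cube([30, 200, 28]);


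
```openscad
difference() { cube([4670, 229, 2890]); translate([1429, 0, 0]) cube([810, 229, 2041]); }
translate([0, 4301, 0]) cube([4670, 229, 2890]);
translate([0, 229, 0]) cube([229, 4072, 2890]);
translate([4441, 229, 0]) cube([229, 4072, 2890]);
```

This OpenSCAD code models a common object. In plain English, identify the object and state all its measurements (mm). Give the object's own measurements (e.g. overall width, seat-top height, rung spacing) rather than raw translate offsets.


A single room: four walls, each 2890 mm tall and 229 mm thick, enclosing an outside footprint 4670×4530 mm (x × y), no floor or roof. The front and back walls (−y and +y sides) run the full x-width; the side walls fit between their inner faces. A door opening 810 mm wide and 2041 mm tall is cut through the front wall from the floor up, its −x edge 1429 mm from the wall's −x end.


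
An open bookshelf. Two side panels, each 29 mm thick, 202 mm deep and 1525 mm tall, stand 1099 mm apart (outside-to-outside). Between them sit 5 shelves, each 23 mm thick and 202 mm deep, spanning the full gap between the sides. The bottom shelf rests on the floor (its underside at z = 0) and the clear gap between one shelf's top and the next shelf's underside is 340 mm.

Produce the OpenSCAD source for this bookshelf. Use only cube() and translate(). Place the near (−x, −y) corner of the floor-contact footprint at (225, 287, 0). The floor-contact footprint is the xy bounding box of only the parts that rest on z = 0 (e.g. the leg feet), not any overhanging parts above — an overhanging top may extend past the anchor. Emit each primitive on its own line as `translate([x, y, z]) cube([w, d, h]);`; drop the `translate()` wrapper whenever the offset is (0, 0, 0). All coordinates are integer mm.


translate([225, 287, 0]) cube([29, 202, 1525]);
translate([1295, 287, 0]) cube([29, 202, 1525]);
translate([254, 287, 0]) cube([1041, 202, 23]);
translate([254, 287, 363]) cube([1041, 202, 23]);
translate([254, 287, 726]) cube([1041, 202, 23]);
translate([254, 287, 1089]) cube([1041, 202, 23]);
translate([254, 287, 1452]) cube([1041, 202, 23]);


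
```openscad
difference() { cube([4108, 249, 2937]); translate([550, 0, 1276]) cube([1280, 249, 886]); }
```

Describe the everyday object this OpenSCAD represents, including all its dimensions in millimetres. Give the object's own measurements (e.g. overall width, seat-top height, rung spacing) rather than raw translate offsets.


A wall 4108 mm long (x), 249 mm thick (y), 2937 mm tall, with a rectangular window opening cut through it. The opening is 1280 mm wide and 886 mm tall; its sill is at z = 1276 mm and its near (−x) edge is 550 mm from the wall's −x end. The opening passes through the full wall thickness.


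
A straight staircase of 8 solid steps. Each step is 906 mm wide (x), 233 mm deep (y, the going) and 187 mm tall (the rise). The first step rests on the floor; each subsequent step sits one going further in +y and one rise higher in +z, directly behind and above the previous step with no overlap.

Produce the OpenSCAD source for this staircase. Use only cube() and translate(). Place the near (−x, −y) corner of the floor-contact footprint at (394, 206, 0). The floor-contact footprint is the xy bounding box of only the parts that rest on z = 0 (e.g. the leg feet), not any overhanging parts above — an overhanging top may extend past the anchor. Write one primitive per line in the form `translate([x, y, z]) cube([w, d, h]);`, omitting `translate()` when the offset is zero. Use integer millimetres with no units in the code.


translate([394, 206, 0]) cube([906, 233, 187]);
translate([394, 439, 187]) cube([906, 233, 187]);
translate([394, 672, 374]) cube([906, 233, 187]);
translate([394, 905, 561]) cube([906, 233, 187]);
translate([394, 1138, 748]) cube([906, 233, 187]);
translate([394, 1371, 935]) cube([906, 233, 187]);
translate([394, 1604, 1122]) cube([906, 233, 187]);
translate([394, 1837, 1309]) cube([906, 233, 187]);
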